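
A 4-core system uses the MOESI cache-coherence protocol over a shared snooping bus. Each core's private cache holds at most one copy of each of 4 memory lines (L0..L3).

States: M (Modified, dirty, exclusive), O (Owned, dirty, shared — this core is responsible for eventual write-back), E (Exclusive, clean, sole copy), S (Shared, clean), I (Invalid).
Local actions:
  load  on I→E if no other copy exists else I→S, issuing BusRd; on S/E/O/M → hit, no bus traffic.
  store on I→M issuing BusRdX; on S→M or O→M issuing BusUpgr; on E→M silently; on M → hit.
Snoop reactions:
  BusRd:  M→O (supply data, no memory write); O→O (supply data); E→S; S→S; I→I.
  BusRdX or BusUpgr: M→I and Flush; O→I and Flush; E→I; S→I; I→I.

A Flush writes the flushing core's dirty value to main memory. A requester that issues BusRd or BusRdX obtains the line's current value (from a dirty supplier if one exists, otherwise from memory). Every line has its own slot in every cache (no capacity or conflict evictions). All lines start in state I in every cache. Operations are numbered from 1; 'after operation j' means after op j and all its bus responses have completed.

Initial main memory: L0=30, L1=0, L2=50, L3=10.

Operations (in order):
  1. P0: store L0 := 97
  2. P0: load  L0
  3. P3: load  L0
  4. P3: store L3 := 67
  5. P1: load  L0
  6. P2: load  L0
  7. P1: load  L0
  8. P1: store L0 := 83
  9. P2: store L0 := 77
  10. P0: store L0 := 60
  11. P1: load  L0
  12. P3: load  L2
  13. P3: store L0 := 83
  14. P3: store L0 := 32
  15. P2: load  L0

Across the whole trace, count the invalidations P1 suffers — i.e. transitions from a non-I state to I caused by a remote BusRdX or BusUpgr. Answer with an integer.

step 1: P0: store L0 := 97  ⟶  MIII  (L0)  txn=BusRdX  M[L0]=30
step 2: P0: load  L0  ⟶  MIII  (L0)  txn=∅  M[L0]=30
step 3: P3: load  L0  ⟶  OIIS  (L0)  txn=BusRd  M[L0]=30
step 4: P3: store L3 := 67  ⟶  IIIM  (L3)  txn=BusRdX  M[L3]=10
step 5: P1: load  L0  ⟶  OSIS  (L0)  txn=BusRd  M[L0]=30
step 6: P2: load  L0  ⟶  OSSS  (L0)  txn=BusRd  M[L0]=30
step 7: P1: load  L0  ⟶  OSSS  (L0)  txn=∅  M[L0]=30
step 8: P1: store L0 := 83  ⟶  IMII  (L0)  txn=BusUpgr+Flush  M[L0]=97
step 9: P2: store L0 := 77  ⟶  IIMI  (L0)  txn=BusRdX+Flush  M[L0]=83
step 10: P0: store L0 := 60  ⟶  MIII  (L0)  txn=BusRdX+Flush  M[L0]=77
step 11: P1: load  L0  ⟶  OSII  (L0)  txn=BusRd  M[L0]=77
step 12: P3: load  L2  ⟶  IIIE  (L2)  txn=BusRd  M[L2]=50
step 13: P3: store L0 := 83  ⟶  IIIM  (L0)  txn=BusRdX+Flush  M[L0]=60
step 14: P3: store L0 := 32  ⟶  IIIM  (L0)  txn=∅  M[L0]=60
step 15: P2: load  L0  ⟶  IISO  (L0)  txn=BusRd  M[L0]=60

invalidations = 2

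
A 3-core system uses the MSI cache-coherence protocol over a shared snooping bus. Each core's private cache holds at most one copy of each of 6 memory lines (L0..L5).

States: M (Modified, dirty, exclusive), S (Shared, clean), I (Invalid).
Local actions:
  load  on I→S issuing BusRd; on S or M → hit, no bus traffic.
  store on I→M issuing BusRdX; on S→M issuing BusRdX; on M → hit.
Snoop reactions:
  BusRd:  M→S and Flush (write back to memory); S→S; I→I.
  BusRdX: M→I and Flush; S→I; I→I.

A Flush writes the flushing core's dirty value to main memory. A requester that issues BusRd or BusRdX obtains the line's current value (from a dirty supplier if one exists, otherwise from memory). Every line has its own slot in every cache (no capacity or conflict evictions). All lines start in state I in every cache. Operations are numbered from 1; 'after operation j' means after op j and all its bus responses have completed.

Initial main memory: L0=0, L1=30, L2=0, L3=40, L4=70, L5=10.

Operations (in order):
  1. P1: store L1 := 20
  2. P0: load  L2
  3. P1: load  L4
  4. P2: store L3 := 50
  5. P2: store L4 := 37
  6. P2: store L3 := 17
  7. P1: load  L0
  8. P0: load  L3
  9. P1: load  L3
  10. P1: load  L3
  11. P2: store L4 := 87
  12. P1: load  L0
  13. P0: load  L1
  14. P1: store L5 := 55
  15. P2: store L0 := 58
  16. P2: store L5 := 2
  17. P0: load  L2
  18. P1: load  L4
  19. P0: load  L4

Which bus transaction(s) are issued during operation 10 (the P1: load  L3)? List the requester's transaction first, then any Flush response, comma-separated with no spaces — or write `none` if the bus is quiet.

bus = none

[1] P1: store L1 := 20 | P0:I, P1:M(20), P2:I | bus: BusRdX
[2] P0: load  L2 | P0:S(0), P1:I, P2:I | bus: BusRd
[3] P1: load  L4 | P0:I, P1:S(70), P2:I | bus: BusRd
[4] P2: store L3 := 50 | P0:I, P1:I, P2:M(50) | bus: BusRdX
[5] P2: store L4 := 37 | P0:I, P1:I, P2:M(37) | bus: BusRdX
[6] P2: store L3 := 17 | P0:I, P1:I, P2:M(17) | bus: none
[7] P1: load  L0 | P0:I, P1:S(0), P2:I | bus: BusRd
[8] P0: load  L3 | P0:S(17), P1:I, P2:S(17) | bus: BusRd,Flush
[9] P1: load  L3 | P0:S(17), P1:S(17), P2:S(17) | bus: BusRd
[10] P1: load  L3 | P0:S(17), P1:S(17), P2:S(17) | bus: none
[11] P2: store L4 := 87 | P0:I, P1:I, P2:M(87) | bus: none
[12] P1: load  L0 | P0:I, P1:S(0), P2:I | bus: none
[13] P0: load  L1 | P0:S(20), P1:S(20), P2:I | bus: BusRd,Flush
[14] P1: store L5 := 55 | P0:I, P1:M(55), P2:I | bus: BusRdX
[15] P2: store L0 := 58 | P0:I, P1:I, P2:M(58) | bus: BusRdX
[16] P2: store L5 := 2 | P0:I, P1:I, P2:M(2) | bus: BusRdX,Flush
[17] P0: load  L2 | P0:S(0), P1:I, P2:I | bus: none
[18] P1: load  L4 | P0:I, P1:S(87), P2:S(87) | bus: BusRd,Flush
[19] P0: load  L4 | P0:S(87), P1:S(87), P2:S(87) | bus: BusRd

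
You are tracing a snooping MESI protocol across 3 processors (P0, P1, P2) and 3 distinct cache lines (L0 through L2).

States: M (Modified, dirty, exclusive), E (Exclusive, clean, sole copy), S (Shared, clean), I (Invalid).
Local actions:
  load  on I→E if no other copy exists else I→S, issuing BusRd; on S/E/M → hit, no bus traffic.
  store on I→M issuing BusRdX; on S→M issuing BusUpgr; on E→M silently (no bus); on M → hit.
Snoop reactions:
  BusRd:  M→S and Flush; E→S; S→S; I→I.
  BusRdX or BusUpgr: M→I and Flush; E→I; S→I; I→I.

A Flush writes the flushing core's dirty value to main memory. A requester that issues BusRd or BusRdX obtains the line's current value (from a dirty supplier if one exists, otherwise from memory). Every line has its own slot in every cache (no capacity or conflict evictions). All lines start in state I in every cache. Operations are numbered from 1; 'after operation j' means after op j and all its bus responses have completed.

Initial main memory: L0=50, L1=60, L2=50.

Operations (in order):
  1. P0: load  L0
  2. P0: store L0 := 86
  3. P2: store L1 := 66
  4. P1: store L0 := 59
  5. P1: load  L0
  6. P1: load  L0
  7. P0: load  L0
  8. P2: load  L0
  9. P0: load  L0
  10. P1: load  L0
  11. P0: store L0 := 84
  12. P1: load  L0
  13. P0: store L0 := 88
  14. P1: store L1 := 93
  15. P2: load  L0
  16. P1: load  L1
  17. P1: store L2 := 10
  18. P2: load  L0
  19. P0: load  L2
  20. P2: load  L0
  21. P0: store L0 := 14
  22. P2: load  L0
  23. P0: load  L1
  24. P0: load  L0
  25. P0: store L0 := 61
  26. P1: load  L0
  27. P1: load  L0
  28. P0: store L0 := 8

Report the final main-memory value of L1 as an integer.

1. P0: load  L0  bus=[BusRd]  L0: P0=E P1=I P2=I  mem[L0]=50
2. P0: store L0 := 86  bus=[-]  L0: P0=M P1=I P2=I  mem[L0]=50
3. P2: store L1 := 66  bus=[BusRdX]  L1: P0=I P1=I P2=M  mem[L1]=60
4. P1: store L0 := 59  bus=[BusRdX,Flush]  L0: P0=I P1=M P2=I  mem[L0]=86
5. P1: load  L0  bus=[-]  L0: P0=I P1=M P2=I  mem[L0]=86
6. P1: load  L0  bus=[-]  L0: P0=I P1=M P2=I  mem[L0]=86
7. P0: load  L0  bus=[BusRd,Flush]  L0: P0=S P1=S P2=I  mem[L0]=59
8. P2: load  L0  bus=[BusRd]  L0: P0=S P1=S P2=S  mem[L0]=59
9. P0: load  L0  bus=[-]  L0: P0=S P1=S P2=S  mem[L0]=59
10. P1: load  L0  bus=[-]  L0: P0=S P1=S P2=S  mem[L0]=59
11. P0: store L0 := 84  bus=[BusUpgr]  L0: P0=M P1=I P2=I  mem[L0]=59
12. P1: load  L0  bus=[BusRd,Flush]  L0: P0=S P1=S P2=I  mem[L0]=84
13. P0: store L0 := 88  bus=[BusUpgr]  L0: P0=M P1=I P2=I  mem[L0]=84
14. P1: store L1 := 93  bus=[BusRdX,Flush]  L1: P0=I P1=M P2=I  mem[L1]=66
15. P2: load  L0  bus=[BusRd,Flush]  L0: P0=S P1=I P2=S  mem[L0]=88
16. P1: load  L1  bus=[-]  L1: P0=I P1=M P2=I  mem[L1]=66
17. P1: store L2 := 10  bus=[BusRdX]  L2: P0=I P1=M P2=I  mem[L2]=50
18. P2: load  L0  bus=[-]  L0: P0=S P1=I P2=S  mem[L0]=88
19. P0: load  L2  bus=[BusRd,Flush]  L2: P0=S P1=S P2=I  mem[L2]=10
20. P2: load  L0  bus=[-]  L0: P0=S P1=I P2=S  mem[L0]=88
21. P0: store L0 := 14  bus=[BusUpgr]  L0: P0=M P1=I P2=I  mem[L0]=88
22. P2: load  L0  bus=[BusRd,Flush]  L0: P0=S P1=I P2=S  mem[L0]=14
23. P0: load  L1  bus=[BusRd,Flush]  L1: P0=S P1=S P2=I  mem[L1]=93
24. P0: load  L0  bus=[-]  L0: P0=S P1=I P2=S  mem[L0]=14
25. P0: store L0 := 61  bus=[BusUpgr]  L0: P0=M P1=I P2=I  mem[L0]=14
26. P1: load  L0  bus=[BusRd,Flush]  L0: P0=S P1=S P2=I  mem[L0]=61
27. P1: load  L0  bus=[-]  L0: P0=S P1=S P2=I  mem[L0]=61
28. P0: store L0 := 8  bus=[BusUpgr]  L0: P0=M P1=I P2=I  mem[L0]=61

memory[L1] = 93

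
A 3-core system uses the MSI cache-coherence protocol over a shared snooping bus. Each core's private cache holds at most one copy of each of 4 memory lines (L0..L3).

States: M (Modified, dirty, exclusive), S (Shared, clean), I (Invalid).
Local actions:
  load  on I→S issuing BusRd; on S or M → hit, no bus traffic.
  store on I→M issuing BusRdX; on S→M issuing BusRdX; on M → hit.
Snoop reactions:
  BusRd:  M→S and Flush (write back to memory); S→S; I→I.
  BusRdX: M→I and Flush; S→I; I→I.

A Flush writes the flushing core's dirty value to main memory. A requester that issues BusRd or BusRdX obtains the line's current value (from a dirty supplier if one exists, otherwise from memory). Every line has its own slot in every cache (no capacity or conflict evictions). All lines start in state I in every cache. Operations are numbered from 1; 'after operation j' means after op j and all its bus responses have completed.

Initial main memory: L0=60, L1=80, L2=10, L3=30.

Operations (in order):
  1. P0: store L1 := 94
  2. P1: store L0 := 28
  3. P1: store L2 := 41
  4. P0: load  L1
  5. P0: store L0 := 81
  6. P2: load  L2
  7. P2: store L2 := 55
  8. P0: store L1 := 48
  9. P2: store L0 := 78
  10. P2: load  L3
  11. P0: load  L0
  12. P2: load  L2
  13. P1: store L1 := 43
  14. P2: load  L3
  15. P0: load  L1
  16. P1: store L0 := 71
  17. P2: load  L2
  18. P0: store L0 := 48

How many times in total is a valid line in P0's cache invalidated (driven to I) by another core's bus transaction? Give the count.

invalidations = 3

1. P0: store L1 := 94  bus=[BusRdX]  L1: P0=M P1=I P2=I  mem[L1]=80
2. P1: store L0 := 28  bus=[BusRdX]  L0: P0=I P1=M P2=I  mem[L0]=60
3. P1: store L2 := 41  bus=[BusRdX]  L2: P0=I P1=M P2=I  mem[L2]=10
4. P0: load  L1  bus=[-]  L1: P0=M P1=I P2=I  mem[L1]=80
5. P0: store L0 := 81  bus=[BusRdX,Flush]  L0: P0=M P1=I P2=I  mem[L0]=28
6. P2: load  L2  bus=[BusRd,Flush]  L2: P0=I P1=S P2=S  mem[L2]=41
7. P2: store L2 := 55  bus=[BusRdX]  L2: P0=I P1=I P2=M  mem[L2]=41
8. P0: store L1 := 48  bus=[-]  L1: P0=M P1=I P2=I  mem[L1]=80
9. P2: store L0 := 78  bus=[BusRdX,Flush]  L0: P0=I P1=I P2=M  mem[L0]=81
10. P2: load  L3  bus=[BusRd]  L3: P0=I P1=I P2=S  mem[L3]=30
11. P0: load  L0  bus=[BusRd,Flush]  L0: P0=S P1=I P2=S  mem[L0]=78
12. P2: load  L2  bus=[-]  L2: P0=I P1=I P2=M  mem[L2]=41
13. P1: store L1 := 43  bus=[BusRdX,Flush]  L1: P0=I P1=M P2=I  mem[L1]=48
14. P2: load  L3  bus=[-]  L3: P0=I P1=I P2=S  mem[L3]=30
15. P0: load  L1  bus=[BusRd,Flush]  L1: P0=S P1=S P2=I  mem[L1]=43
16. P1: store L0 := 71  bus=[BusRdX]  L0: P0=I P1=M P2=I  mem[L0]=78
17. P2: load  L2  bus=[-]  L2: P0=I P1=I P2=M  mem[L2]=41
18. P0: store L0 := 48  bus=[BusRdX,Flush]  L0: P0=M P1=I P2=I  mem[L0]=71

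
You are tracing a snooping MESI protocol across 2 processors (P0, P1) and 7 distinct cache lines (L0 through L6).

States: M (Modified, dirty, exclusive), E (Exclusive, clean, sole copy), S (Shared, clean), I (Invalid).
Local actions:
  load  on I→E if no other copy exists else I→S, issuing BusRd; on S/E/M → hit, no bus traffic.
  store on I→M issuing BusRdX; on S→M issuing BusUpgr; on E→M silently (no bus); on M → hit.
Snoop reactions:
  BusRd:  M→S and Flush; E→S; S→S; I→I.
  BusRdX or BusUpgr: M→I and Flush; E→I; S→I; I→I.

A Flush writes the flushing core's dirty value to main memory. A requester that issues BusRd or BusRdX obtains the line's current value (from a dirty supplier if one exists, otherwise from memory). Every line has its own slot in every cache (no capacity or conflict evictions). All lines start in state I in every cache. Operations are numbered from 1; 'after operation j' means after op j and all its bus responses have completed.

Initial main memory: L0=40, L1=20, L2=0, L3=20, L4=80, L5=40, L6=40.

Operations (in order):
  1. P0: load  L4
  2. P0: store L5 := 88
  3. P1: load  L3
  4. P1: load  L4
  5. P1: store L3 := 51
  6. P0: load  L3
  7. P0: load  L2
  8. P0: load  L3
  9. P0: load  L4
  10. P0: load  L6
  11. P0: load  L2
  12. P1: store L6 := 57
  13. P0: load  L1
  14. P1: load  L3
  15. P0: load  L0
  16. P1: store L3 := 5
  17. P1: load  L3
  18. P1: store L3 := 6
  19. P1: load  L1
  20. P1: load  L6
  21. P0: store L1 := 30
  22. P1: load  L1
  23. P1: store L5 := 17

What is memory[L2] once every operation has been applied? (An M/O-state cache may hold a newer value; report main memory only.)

memory[L2] = 0

[1] P0: load  L4 | P0:E(80), P1:I | bus: BusRd
[2] P0: store L5 := 88 | P0:M(88), P1:I | bus: BusRdX
[3] P1: load  L3 | P0:I, P1:E(20) | bus: BusRd
[4] P1: load  L4 | P0:S(80), P1:S(80) | bus: BusRd
[5] P1: store L3 := 51 | P0:I, P1:M(51) | bus: none
[6] P0: load  L3 | P0:S(51), P1:S(51) | bus: BusRd,Flush
[7] P0: load  L2 | P0:E(0), P1:I | bus: BusRd
[8] P0: load  L3 | P0:S(51), P1:S(51) | bus: none
[9] P0: load  L4 | P0:S(80), P1:S(80) | bus: none
[10] P0: load  L6 | P0:E(40), P1:I | bus: BusRd
[11] P0: load  L2 | P0:E(0), P1:I | bus: none
[12] P1: store L6 := 57 | P0:I, P1:M(57) | bus: BusRdX
[13] P0: load  L1 | P0:E(20), P1:I | bus: BusRd
[14] P1: load  L3 | P0:S(51), P1:S(51) | bus: none
[15] P0: load  L0 | P0:E(40), P1:I | bus: BusRd
[16] P1: store L3 := 5 | P0:I, P1:M(5) | bus: BusUpgr
[17] P1: load  L3 | P0:I, P1:M(5) | bus: none
[18] P1: store L3 := 6 | P0:I, P1:M(6) | bus: none
[19] P1: load  L1 | P0:S(20), P1:S(20) | bus: BusRd
[20] P1: load  L6 | P0:I, P1:M(57) | bus: none
[21] P0: store L1 := 30 | P0:M(30), P1:I | bus: BusUpgr
[22] P1: load  L1 | P0:S(30), P1:S(30) | bus: BusRd,Flush
[23] P1: store L5 := 17 | P0:I, P1:M(17) | bus: BusRdX,Flush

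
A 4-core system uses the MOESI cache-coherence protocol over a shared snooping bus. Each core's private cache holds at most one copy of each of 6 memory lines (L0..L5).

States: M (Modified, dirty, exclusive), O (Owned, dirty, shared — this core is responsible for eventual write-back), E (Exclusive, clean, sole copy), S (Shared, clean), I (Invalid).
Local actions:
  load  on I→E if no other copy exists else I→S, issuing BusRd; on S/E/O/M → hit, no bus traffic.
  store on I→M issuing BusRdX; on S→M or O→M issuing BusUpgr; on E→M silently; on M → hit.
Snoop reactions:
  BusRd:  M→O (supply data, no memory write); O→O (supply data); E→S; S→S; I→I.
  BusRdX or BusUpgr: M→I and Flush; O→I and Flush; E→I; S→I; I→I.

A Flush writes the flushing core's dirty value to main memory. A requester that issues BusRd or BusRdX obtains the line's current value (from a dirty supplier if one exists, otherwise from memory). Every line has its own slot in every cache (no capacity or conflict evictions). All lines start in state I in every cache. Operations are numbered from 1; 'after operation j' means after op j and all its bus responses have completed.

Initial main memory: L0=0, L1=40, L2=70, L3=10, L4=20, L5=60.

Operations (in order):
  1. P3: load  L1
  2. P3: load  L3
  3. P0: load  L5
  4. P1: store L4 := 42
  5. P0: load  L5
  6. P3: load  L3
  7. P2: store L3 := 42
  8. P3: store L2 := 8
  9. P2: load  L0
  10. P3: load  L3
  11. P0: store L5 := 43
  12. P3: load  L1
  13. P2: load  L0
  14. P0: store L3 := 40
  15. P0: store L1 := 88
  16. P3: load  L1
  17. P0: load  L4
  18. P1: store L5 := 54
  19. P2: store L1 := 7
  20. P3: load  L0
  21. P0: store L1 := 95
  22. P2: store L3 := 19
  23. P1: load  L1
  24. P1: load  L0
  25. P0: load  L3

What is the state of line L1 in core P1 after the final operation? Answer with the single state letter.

[1] P3: load  L1 | P0:I, P1:I, P2:I, P3:E(40) | bus: BusRd
[2] P3: load  L3 | P0:I, P1:I, P2:I, P3:E(10) | bus: BusRd
[3] P0: load  L5 | P0:E(60), P1:I, P2:I, P3:I | bus: BusRd
[4] P1: store L4 := 42 | P0:I, P1:M(42), P2:I, P3:I | bus: BusRdX
[5] P0: load  L5 | P0:E(60), P1:I, P2:I, P3:I | bus: none
[6] P3: load  L3 | P0:I, P1:I, P2:I, P3:E(10) | bus: none
[7] P2: store L3 := 42 | P0:I, P1:I, P2:M(42), P3:I | bus: BusRdX
[8] P3: store L2 := 8 | P0:I, P1:I, P2:I, P3:M(8) | bus: BusRdX
[9] P2: load  L0 | P0:I, P1:I, P2:E(0), P3:I | bus: BusRd
[10] P3: load  L3 | P0:I, P1:I, P2:O(42), P3:S(42) | bus: BusRd
[11] P0: store L5 := 43 | P0:M(43), P1:I, P2:I, P3:I | bus: none
[12] P3: load  L1 | P0:I, P1:I, P2:I, P3:E(40) | bus: none
[13] P2: load  L0 | P0:I, P1:I, P2:E(0), P3:I | bus: none
[14] P0: store L3 := 40 | P0:M(40), P1:I, P2:I, P3:I | bus: BusRdX,Flush
[15] P0: store L1 := 88 | P0:M(88), P1:I, P2:I, P3:I | bus: BusRdX
[16] P3: load  L1 | P0:O(88), P1:I, P2:I, P3:S(88) | bus: BusRd
[17] P0: load  L4 | P0:S(42), P1:O(42), P2:I, P3:I | bus: BusRd
[18] P1: store L5 := 54 | P0:I, P1:M(54), P2:I, P3:I | bus: BusRdX,Flush
[19] P2: store L1 := 7 | P0:I, P1:I, P2:M(7), P3:I | bus: BusRdX,Flush
[20] P3: load  L0 | P0:I, P1:I, P2:S(0), P3:S(0) | bus: BusRd
[21] P0: store L1 := 95 | P0:M(95), P1:I, P2:I, P3:I | bus: BusRdX,Flush
[22] P2: store L3 := 19 | P0:I, P1:I, P2:M(19), P3:I | bus: BusRdX,Flush
[23] P1: load  L1 | P0:O(95), P1:S(95), P2:I, P3:I | bus: BusRd
[24] P1: load  L0 | P0:I, P1:S(0), P2:S(0), P3:S(0) | bus: BusRd
[25] P0: load  L3 | P0:S(19), P1:I, P2:O(19), P3:I | bus: BusRd

state = S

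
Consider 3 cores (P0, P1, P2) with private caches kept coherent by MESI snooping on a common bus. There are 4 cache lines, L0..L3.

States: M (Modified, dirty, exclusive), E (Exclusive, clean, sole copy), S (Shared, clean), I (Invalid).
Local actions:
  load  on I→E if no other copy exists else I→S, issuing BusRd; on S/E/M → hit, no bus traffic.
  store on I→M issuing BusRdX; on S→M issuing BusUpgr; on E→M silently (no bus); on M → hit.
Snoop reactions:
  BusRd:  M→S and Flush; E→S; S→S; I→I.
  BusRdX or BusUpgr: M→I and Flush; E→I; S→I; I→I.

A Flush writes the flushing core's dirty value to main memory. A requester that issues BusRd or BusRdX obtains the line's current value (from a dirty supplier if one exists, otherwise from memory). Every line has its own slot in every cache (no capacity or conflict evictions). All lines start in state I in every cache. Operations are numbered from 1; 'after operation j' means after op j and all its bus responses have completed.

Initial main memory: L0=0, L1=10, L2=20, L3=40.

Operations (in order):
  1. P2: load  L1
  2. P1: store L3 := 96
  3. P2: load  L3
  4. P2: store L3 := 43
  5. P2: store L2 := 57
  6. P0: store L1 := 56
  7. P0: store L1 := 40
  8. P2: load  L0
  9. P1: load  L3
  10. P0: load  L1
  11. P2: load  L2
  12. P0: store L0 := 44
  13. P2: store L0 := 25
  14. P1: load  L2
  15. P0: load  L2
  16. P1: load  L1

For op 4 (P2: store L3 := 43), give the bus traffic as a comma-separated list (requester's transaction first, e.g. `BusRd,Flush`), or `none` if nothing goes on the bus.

[1] P2: load  L1 | P0:I, P1:I, P2:E(10) | bus: BusRd
[2] P1: store L3 := 96 | P0:I, P1:M(96), P2:I | bus: BusRdX
[3] P2: load  L3 | P0:I, P1:S(96), P2:S(96) | bus: BusRd,Flush
[4] P2: store L3 := 43 | P0:I, P1:I, P2:M(43) | bus: BusUpgr
[5] P2: store L2 := 57 | P0:I, P1:I, P2:M(57) | bus: BusRdX
[6] P0: store L1 := 56 | P0:M(56), P1:I, P2:I | bus: BusRdX
[7] P0: store L1 := 40 | P0:M(40), P1:I, P2:I | bus: none
[8] P2: load  L0 | P0:I, P1:I, P2:E(0) | bus: BusRd
[9] P1: load  L3 | P0:I, P1:S(43), P2:S(43) | bus: BusRd,Flush
[10] P0: load  L1 | P0:M(40), P1:I, P2:I | bus: none
[11] P2: load  L2 | P0:I, P1:I, P2:M(57) | bus: none
[12] P0: store L0 := 44 | P0:M(44), P1:I, P2:I | bus: BusRdX
[13] P2: store L0 := 25 | P0:I, P1:I, P2:M(25) | bus: BusRdX,Flush
[14] P1: load  L2 | P0:I, P1:S(57), P2:S(57) | bus: BusRd,Flush
[15] P0: load  L2 | P0:S(57), P1:S(57), P2:S(57) | bus: BusRd
[16] P1: load  L1 | P0:S(40), P1:S(40), P2:I | bus: BusRd,Flush

bus = BusUpgr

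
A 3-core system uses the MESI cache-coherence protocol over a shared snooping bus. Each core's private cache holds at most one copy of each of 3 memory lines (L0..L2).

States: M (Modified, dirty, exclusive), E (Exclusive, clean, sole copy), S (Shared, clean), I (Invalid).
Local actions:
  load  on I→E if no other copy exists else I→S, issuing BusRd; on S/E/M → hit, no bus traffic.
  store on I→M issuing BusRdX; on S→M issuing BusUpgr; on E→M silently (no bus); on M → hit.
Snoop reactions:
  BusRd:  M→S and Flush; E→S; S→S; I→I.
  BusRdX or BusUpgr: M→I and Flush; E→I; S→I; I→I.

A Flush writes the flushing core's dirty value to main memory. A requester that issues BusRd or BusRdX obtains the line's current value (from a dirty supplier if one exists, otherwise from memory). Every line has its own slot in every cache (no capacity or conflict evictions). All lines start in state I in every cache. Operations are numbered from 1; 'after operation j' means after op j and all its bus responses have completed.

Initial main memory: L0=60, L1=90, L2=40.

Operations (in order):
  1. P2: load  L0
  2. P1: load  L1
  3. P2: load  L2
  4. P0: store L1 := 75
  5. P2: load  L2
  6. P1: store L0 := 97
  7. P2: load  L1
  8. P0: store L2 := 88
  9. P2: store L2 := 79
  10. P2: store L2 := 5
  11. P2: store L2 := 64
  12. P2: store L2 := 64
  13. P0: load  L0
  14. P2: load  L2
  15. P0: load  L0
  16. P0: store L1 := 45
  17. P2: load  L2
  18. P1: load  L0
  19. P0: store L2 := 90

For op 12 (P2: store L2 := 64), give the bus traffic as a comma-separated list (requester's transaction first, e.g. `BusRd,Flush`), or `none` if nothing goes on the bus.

  op1 P2: load  L0 → I/I/E on L0; bus BusRd; mem=60
  op2 P1: load  L1 → I/E/I on L1; bus BusRd; mem=90
  op3 P2: load  L2 → I/I/E on L2; bus BusRd; mem=40
  op4 P0: store L1 := 75 → M/I/I on L1; bus BusRdX; mem=90
  op5 P2: load  L2 → I/I/E on L2; bus (none); mem=40
  op6 P1: store L0 := 97 → I/M/I on L0; bus BusRdX; mem=60
  op7 P2: load  L1 → S/I/S on L1; bus BusRd Flush; mem=75
  op8 P0: store L2 := 88 → M/I/I on L2; bus BusRdX; mem=40
  op9 P2: store L2 := 79 → I/I/M on L2; bus BusRdX Flush; mem=88
  op10 P2: store L2 := 5 → I/I/M on L2; bus (none); mem=88
  op11 P2: store L2 := 64 → I/I/M on L2; bus (none); mem=88
  op12 P2: store L2 := 64 → I/I/M on L2; bus (none); mem=88
  op13 P0: load  L0 → S/S/I on L0; bus BusRd Flush; mem=97
  op14 P2: load  L2 → I/I/M on L2; bus (none); mem=88
  op15 P0: load  L0 → S/S/I on L0; bus (none); mem=97
  op16 P0: store L1 := 45 → M/I/I on L1; bus BusUpgr; mem=75
  op17 P2: load  L2 → I/I/M on L2; bus (none); mem=88
  op18 P1: load  L0 → S/S/I on L0; bus (none); mem=97
  op19 P0: store L2 := 90 → M/I/I on L2; bus BusRdX Flush; mem=64

bus = none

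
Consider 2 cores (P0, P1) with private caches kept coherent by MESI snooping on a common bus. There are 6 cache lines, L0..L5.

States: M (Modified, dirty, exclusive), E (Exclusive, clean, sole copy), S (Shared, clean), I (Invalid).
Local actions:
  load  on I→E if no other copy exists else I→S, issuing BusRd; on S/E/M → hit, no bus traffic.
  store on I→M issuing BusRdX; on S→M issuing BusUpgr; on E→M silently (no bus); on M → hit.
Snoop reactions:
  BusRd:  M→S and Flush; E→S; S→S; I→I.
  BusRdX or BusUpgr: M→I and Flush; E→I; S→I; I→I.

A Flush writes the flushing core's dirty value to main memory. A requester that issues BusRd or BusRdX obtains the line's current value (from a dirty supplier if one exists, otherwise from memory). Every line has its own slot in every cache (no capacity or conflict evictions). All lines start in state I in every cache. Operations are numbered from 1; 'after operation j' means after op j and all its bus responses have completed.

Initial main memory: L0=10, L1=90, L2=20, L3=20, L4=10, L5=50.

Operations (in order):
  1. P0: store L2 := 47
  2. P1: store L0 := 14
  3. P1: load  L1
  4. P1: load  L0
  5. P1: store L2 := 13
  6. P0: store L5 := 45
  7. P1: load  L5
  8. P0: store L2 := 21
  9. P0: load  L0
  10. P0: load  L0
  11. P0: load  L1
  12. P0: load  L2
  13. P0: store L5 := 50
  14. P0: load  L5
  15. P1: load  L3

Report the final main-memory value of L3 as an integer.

1. P0: store L2 := 47  bus=[BusRdX]  L2: P0=M P1=I  mem[L2]=20
2. P1: store L0 := 14  bus=[BusRdX]  L0: P0=I P1=M  mem[L0]=10
3. P1: load  L1  bus=[BusRd]  L1: P0=I P1=E  mem[L1]=90
4. P1: load  L0  bus=[-]  L0: P0=I P1=M  mem[L0]=10
5. P1: store L2 := 13  bus=[BusRdX,Flush]  L2: P0=I P1=M  mem[L2]=47
6. P0: store L5 := 45  bus=[BusRdX]  L5: P0=M P1=I  mem[L5]=50
7. P1: load  L5  bus=[BusRd,Flush]  L5: P0=S P1=S  mem[L5]=45
8. P0: store L2 := 21  bus=[BusRdX,Flush]  L2: P0=M P1=I  mem[L2]=13
9. P0: load  L0  bus=[BusRd,Flush]  L0: P0=S P1=S  mem[L0]=14
10. P0: load  L0  bus=[-]  L0: P0=S P1=S  mem[L0]=14
11. P0: load  L1  bus=[BusRd]  L1: P0=S P1=S  mem[L1]=90
12. P0: load  L2  bus=[-]  L2: P0=M P1=I  mem[L2]=13
13. P0: store L5 := 50  bus=[BusUpgr]  L5: P0=M P1=I  mem[L5]=45
14. P0: load  L5  bus=[-]  L5: P0=M P1=I  mem[L5]=45
15. P1: load  L3  bus=[BusRd]  L3: P0=I P1=E  mem[L3]=20

memory[L3] = 20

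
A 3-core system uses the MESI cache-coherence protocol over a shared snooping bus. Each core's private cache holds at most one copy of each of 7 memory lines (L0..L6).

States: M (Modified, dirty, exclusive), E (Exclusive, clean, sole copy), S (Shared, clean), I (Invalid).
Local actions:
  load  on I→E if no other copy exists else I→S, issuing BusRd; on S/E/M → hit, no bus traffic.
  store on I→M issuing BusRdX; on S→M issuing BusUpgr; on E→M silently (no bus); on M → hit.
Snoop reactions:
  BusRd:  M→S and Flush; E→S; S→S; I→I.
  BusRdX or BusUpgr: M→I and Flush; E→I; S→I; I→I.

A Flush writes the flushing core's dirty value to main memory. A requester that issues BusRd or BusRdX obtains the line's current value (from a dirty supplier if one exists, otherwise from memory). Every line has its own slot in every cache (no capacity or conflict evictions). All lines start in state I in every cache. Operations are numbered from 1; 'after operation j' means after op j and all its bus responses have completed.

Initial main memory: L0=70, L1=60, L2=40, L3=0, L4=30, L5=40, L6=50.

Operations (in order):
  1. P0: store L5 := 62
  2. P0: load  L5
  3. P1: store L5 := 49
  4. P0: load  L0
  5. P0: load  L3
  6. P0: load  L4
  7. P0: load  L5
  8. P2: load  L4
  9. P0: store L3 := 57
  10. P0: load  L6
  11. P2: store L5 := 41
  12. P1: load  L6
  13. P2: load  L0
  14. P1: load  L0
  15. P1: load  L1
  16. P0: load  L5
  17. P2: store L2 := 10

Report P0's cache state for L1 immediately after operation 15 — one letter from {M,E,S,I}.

state = I

[1] P0: store L5 := 62 | P0:M(62), P1:I, P2:I | bus: BusRdX
[2] P0: load  L5 | P0:M(62), P1:I, P2:I | bus: none
[3] P1: store L5 := 49 | P0:I, P1:M(49), P2:I | bus: BusRdX,Flush
[4] P0: load  L0 | P0:E(70), P1:I, P2:I | bus: BusRd
[5] P0: load  L3 | P0:E(0), P1:I, P2:I | bus: BusRd
[6] P0: load  L4 | P0:E(30), P1:I, P2:I | bus: BusRd
[7] P0: load  L5 | P0:S(49), P1:S(49), P2:I | bus: BusRd,Flush
[8] P2: load  L4 | P0:S(30), P1:I, P2:S(30) | bus: BusRd
[9] P0: store L3 := 57 | P0:M(57), P1:I, P2:I | bus: none
[10] P0: load  L6 | P0:E(50), P1:I, P2:I | bus: BusRd
[11] P2: store L5 := 41 | P0:I, P1:I, P2:M(41) | bus: BusRdX
[12] P1: load  L6 | P0:S(50), P1:S(50), P2:I | bus: BusRd
[13] P2: load  L0 | P0:S(70), P1:I, P2:S(70) | bus: BusRd
[14] P1: load  L0 | P0:S(70), P1:S(70), P2:S(70) | bus: BusRd
[15] P1: load  L1 | P0:I, P1:E(60), P2:I | bus: BusRd
[16] P0: load  L5 | P0:S(41), P1:I, P2:S(41) | bus: BusRd,Flush
[17] P2: store L2 := 10 | P0:I, P1:I, P2:M(10) | bus: BusRdX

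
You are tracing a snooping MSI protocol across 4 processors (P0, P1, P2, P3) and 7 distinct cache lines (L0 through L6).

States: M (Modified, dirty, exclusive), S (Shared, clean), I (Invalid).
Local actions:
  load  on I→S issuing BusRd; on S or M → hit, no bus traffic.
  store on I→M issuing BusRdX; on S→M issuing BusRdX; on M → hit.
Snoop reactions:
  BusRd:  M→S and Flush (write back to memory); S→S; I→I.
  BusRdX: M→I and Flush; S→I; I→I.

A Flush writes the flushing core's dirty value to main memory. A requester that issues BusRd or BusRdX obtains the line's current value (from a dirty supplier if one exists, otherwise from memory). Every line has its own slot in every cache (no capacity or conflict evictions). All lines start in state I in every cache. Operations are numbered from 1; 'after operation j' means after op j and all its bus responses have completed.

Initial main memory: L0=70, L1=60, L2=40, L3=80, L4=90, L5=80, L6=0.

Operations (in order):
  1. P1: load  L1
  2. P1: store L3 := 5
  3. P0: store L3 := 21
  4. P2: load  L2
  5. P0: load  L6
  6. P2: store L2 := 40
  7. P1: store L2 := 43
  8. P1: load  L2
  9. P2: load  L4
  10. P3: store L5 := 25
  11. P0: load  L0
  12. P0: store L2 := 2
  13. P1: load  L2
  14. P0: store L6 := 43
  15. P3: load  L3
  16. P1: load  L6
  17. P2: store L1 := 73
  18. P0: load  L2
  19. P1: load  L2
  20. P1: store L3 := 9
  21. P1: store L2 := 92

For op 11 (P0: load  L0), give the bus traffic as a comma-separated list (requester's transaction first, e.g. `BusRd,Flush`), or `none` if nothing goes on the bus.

bus = BusRd

step 1: P1: load  L1  ⟶  ISII  (L1)  txn=BusRd  M[L1]=60
step 2: P1: store L3 := 5  ⟶  IMII  (L3)  txn=BusRdX  M[L3]=80
step 3: P0: store L3 := 21  ⟶  MIII  (L3)  txn=BusRdX+Flush  M[L3]=5
step 4: P2: load  L2  ⟶  IISI  (L2)  txn=BusRd  M[L2]=40
step 5: P0: load  L6  ⟶  SIII  (L6)  txn=BusRd  M[L6]=0
step 6: P2: store L2 := 40  ⟶  IIMI  (L2)  txn=BusRdX  M[L2]=40
step 7: P1: store L2 := 43  ⟶  IMII  (L2)  txn=BusRdX+Flush  M[L2]=40
step 8: P1: load  L2  ⟶  IMII  (L2)  txn=∅  M[L2]=40
step 9: P2: load  L4  ⟶  IISI  (L4)  txn=BusRd  M[L4]=90
step 10: P3: store L5 := 25  ⟶  IIIM  (L5)  txn=BusRdX  M[L5]=80
step 11: P0: load  L0  ⟶  SIII  (L0)  txn=BusRd  M[L0]=70
step 12: P0: store L2 := 2  ⟶  MIII  (L2)  txn=BusRdX+Flush  M[L2]=43
step 13: P1: load  L2  ⟶  SSII  (L2)  txn=BusRd+Flush  M[L2]=2
step 14: P0: store L6 := 43  ⟶  MIII  (L6)  txn=BusRdX  M[L6]=0
step 15: P3: load  L3  ⟶  SIIS  (L3)  txn=BusRd+Flush  M[L3]=21
step 16: P1: load  L6  ⟶  SSII  (L6)  txn=BusRd+Flush  M[L6]=43
step 17: P2: store L1 := 73  ⟶  IIMI  (L1)  txn=BusRdX  M[L1]=60
step 18: P0: load  L2  ⟶  SSII  (L2)  txn=∅  M[L2]=2
step 19: P1: load  L2  ⟶  SSII  (L2)  txn=∅  M[L2]=2
step 20: P1: store L3 := 9  ⟶  IMII  (L3)  txn=BusRdX  M[L3]=21
step 21: P1: store L2 := 92  ⟶  IMII  (L2)  txn=BusRdX  M[L2]=2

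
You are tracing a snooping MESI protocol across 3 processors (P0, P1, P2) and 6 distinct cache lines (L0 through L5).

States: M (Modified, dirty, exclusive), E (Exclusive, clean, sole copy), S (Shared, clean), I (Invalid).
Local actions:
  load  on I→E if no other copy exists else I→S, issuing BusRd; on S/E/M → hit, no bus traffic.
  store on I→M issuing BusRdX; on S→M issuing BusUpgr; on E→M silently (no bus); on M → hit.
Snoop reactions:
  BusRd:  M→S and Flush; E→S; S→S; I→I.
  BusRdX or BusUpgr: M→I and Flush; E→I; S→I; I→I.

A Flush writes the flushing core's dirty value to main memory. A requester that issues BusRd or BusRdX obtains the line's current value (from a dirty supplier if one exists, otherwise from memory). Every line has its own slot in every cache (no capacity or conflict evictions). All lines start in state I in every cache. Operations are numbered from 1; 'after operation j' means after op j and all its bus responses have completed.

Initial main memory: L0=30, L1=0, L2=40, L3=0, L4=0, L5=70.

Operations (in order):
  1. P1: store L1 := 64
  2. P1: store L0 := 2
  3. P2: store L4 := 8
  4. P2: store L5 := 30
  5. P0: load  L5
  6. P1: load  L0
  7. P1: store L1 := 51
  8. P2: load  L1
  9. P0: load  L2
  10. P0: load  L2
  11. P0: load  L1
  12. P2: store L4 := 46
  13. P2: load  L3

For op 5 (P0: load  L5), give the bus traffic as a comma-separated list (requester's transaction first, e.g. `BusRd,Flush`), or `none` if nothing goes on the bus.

bus = BusRd,Flush

  op1 P1: store L1 := 64 → I/M/I on L1; bus BusRdX; mem=0
  op2 P1: store L0 := 2 → I/M/I on L0; bus BusRdX; mem=30
  op3 P2: store L4 := 8 → I/I/M on L4; bus BusRdX; mem=0
  op4 P2: store L5 := 30 → I/I/M on L5; bus BusRdX; mem=70
  op5 P0: load  L5 → S/I/S on L5; bus BusRd Flush; mem=30
  op6 P1: load  L0 → I/M/I on L0; bus (none); mem=30
  op7 P1: store L1 := 51 → I/M/I on L1; bus (none); mem=0
  op8 P2: load  L1 → I/S/S on L1; bus BusRd Flush; mem=51
  op9 P0: load  L2 → E/I/I on L2; bus BusRd; mem=40
  op10 P0: load  L2 → E/I/I on L2; bus (none); mem=40
  op11 P0: load  L1 → S/S/S on L1; bus BusRd; mem=51
  op12 P2: store L4 := 46 → I/I/M on L4; bus (none); mem=0
  op13 P2: load  L3 → I/I/E on L3; bus BusRd; mem=0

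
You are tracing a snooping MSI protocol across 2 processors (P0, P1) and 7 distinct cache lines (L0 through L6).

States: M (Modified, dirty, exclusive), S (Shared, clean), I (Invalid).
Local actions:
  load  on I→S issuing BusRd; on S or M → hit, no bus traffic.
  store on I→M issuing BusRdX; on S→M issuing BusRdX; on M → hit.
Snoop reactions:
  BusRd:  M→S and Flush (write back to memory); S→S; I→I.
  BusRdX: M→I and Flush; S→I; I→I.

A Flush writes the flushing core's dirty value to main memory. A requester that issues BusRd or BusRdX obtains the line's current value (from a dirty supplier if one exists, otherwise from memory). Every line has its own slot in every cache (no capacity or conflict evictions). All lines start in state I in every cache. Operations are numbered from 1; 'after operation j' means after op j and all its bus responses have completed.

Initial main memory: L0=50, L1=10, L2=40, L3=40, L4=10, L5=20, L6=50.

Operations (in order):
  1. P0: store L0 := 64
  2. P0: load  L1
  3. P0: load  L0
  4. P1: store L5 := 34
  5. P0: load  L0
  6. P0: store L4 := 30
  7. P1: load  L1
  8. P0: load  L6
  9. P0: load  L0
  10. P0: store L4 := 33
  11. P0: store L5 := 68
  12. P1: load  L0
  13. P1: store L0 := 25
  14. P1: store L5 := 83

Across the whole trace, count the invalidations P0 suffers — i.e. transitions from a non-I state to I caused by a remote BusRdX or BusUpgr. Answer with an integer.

invalidations = 2

1. P0: store L0 := 64  bus=[BusRdX]  L0: P0=M P1=I  mem[L0]=50
2. P0: load  L1  bus=[BusRd]  L1: P0=S P1=I  mem[L1]=10
3. P0: load  L0  bus=[-]  L0: P0=M P1=I  mem[L0]=50
4. P1: store L5 := 34  bus=[BusRdX]  L5: P0=I P1=M  mem[L5]=20
5. P0: load  L0  bus=[-]  L0: P0=M P1=I  mem[L0]=50
6. P0: store L4 := 30  bus=[BusRdX]  L4: P0=M P1=I  mem[L4]=10
7. P1: load  L1  bus=[BusRd]  L1: P0=S P1=S  mem[L1]=10
8. P0: load  L6  bus=[BusRd]  L6: P0=S P1=I  mem[L6]=50
9. P0: load  L0  bus=[-]  L0: P0=M P1=I  mem[L0]=50
10. P0: store L4 := 33  bus=[-]  L4: P0=M P1=I  mem[L4]=10
11. P0: store L5 := 68  bus=[BusRdX,Flush]  L5: P0=M P1=I  mem[L5]=34
12. P1: load  L0  bus=[BusRd,Flush]  L0: P0=S P1=S  mem[L0]=64
13. P1: store L0 := 25  bus=[BusRdX]  L0: P0=I P1=M  mem[L0]=64
14. P1: store L5 := 83  bus=[BusRdX,Flush]  L5: P0=I P1=M  mem[L5]=68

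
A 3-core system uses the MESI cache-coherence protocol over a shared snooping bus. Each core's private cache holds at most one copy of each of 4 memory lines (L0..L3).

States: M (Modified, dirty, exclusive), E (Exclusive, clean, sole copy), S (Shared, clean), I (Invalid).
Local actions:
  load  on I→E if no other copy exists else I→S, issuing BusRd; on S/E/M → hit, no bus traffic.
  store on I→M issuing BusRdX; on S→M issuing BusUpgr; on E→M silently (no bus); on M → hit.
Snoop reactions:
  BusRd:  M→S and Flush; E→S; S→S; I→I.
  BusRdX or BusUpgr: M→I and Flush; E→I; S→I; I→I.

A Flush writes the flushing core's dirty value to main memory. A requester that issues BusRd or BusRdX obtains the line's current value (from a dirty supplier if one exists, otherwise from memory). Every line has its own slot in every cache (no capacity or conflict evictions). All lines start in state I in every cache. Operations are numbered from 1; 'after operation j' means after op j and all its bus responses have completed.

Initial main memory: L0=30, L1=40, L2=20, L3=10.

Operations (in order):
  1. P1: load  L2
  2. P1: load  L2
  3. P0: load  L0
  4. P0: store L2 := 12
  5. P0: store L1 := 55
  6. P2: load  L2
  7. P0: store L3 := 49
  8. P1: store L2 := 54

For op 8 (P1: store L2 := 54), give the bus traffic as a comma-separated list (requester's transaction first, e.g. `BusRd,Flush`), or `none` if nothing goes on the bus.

step 1: P1: load  L2  ⟶  IEI  (L2)  txn=BusRd  M[L2]=20
step 2: P1: load  L2  ⟶  IEI  (L2)  txn=∅  M[L2]=20
step 3: P0: load  L0  ⟶  EII  (L0)  txn=BusRd  M[L0]=30
step 4: P0: store L2 := 12  ⟶  MII  (L2)  txn=BusRdX  M[L2]=20
step 5: P0: store L1 := 55  ⟶  MII  (L1)  txn=BusRdX  M[L1]=40
step 6: P2: load  L2  ⟶  SIS  (L2)  txn=BusRd+Flush  M[L2]=12
step 7: P0: store L3 := 49  ⟶  MII  (L3)  txn=BusRdX  M[L3]=10
step 8: P1: store L2 := 54  ⟶  IMI  (L2)  txn=BusRdX  M[L2]=12

bus = BusRdX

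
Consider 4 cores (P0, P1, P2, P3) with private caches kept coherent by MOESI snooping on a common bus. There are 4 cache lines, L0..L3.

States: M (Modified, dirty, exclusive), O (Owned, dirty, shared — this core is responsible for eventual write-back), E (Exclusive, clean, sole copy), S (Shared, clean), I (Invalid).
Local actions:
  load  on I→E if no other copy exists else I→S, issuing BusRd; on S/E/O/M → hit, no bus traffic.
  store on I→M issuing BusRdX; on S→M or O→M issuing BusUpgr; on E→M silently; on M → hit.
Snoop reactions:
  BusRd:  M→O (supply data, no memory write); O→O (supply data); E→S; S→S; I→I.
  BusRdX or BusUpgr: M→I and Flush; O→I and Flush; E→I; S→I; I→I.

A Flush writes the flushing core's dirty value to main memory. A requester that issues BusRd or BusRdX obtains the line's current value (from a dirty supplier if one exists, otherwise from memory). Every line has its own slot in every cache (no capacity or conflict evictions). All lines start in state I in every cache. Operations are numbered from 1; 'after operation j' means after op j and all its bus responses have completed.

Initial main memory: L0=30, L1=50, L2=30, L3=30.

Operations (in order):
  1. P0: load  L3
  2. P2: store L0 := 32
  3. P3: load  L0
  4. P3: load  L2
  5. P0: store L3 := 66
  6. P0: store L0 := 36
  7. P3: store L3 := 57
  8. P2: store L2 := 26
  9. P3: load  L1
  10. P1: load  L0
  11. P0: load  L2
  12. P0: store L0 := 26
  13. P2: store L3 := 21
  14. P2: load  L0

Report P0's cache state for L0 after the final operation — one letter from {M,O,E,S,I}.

state = O

step 1: P0: load  L3  ⟶  EIII  (L3)  txn=BusRd  M[L3]=30
step 2: P2: store L0 := 32  ⟶  IIMI  (L0)  txn=BusRdX  M[L0]=30
step 3: P3: load  L0  ⟶  IIOS  (L0)  txn=BusRd  M[L0]=30
step 4: P3: load  L2  ⟶  IIIE  (L2)  txn=BusRd  M[L2]=30
step 5: P0: store L3 := 66  ⟶  MIII  (L3)  txn=∅  M[L3]=30
step 6: P0: store L0 := 36  ⟶  MIII  (L0)  txn=BusRdX+Flush  M[L0]=32
step 7: P3: store L3 := 57  ⟶  IIIM  (L3)  txn=BusRdX+Flush  M[L3]=66
step 8: P2: store L2 := 26  ⟶  IIMI  (L2)  txn=BusRdX  M[L2]=30
step 9: P3: load  L1  ⟶  IIIE  (L1)  txn=BusRd  M[L1]=50
step 10: P1: load  L0  ⟶  OSII  (L0)  txn=BusRd  M[L0]=32
step 11: P0: load  L2  ⟶  SIOI  (L2)  txn=BusRd  M[L2]=30
step 12: P0: store L0 := 26  ⟶  MIII  (L0)  txn=BusUpgr  M[L0]=32
step 13: P2: store L3 := 21  ⟶  IIMI  (L3)  txn=BusRdX+Flush  M[L3]=57
step 14: P2: load  L0  ⟶  OISI  (L0)  txn=BusRd  M[L0]=32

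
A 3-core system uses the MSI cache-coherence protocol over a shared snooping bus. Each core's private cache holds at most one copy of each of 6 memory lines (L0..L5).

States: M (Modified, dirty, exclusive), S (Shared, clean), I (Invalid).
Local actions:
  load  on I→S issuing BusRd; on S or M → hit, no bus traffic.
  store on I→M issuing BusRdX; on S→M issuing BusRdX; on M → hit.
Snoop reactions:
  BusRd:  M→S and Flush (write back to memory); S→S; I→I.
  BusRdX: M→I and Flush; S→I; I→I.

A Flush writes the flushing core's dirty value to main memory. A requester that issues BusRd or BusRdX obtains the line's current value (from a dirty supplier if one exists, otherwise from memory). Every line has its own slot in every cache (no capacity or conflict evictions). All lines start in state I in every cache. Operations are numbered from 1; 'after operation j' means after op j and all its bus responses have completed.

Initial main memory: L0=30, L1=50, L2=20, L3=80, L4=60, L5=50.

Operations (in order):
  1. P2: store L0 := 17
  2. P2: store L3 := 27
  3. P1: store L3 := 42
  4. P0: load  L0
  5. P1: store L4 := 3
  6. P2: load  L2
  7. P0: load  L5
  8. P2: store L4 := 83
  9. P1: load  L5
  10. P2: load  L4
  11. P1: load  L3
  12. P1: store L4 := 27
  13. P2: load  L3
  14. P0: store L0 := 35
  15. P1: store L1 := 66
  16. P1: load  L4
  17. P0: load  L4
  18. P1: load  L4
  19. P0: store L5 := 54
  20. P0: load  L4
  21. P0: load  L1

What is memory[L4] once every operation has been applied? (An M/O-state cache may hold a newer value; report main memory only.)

memory[L4] = 27

1. P2: store L0 := 17  bus=[BusRdX]  L0: P0=I P1=I P2=M  mem[L0]=30
2. P2: store L3 := 27  bus=[BusRdX]  L3: P0=I P1=I P2=M  mem[L3]=80
3. P1: store L3 := 42  bus=[BusRdX,Flush]  L3: P0=I P1=M P2=I  mem[L3]=27
4. P0: load  L0  bus=[BusRd,Flush]  L0: P0=S P1=I P2=S  mem[L0]=17
5. P1: store L4 := 3  bus=[BusRdX]  L4: P0=I P1=M P2=I  mem[L4]=60
6. P2: load  L2  bus=[BusRd]  L2: P0=I P1=I P2=S  mem[L2]=20
7. P0: load  L5  bus=[BusRd]  L5: P0=S P1=I P2=I  mem[L5]=50
8. P2: store L4 := 83  bus=[BusRdX,Flush]  L4: P0=I P1=I P2=M  mem[L4]=3
9. P1: load  L5  bus=[BusRd]  L5: P0=S P1=S P2=I  mem[L5]=50
10. P2: load  L4  bus=[-]  L4: P0=I P1=I P2=M  mem[L4]=3
11. P1: load  L3  bus=[-]  L3: P0=I P1=M P2=I  mem[L3]=27
12. P1: store L4 := 27  bus=[BusRdX,Flush]  L4: P0=I P1=M P2=I  mem[L4]=83
13. P2: load  L3  bus=[BusRd,Flush]  L3: P0=I P1=S P2=S  mem[L3]=42
14. P0: store L0 := 35  bus=[BusRdX]  L0: P0=M P1=I P2=I  mem[L0]=17
15. P1: store L1 := 66  bus=[BusRdX]  L1: P0=I P1=M P2=I  mem[L1]=50
16. P1: load  L4  bus=[-]  L4: P0=I P1=M P2=I  mem[L4]=83
17. P0: load  L4  bus=[BusRd,Flush]  L4: P0=S P1=S P2=I  mem[L4]=27
18. P1: load  L4  bus=[-]  L4: P0=S P1=S P2=I  mem[L4]=27
19. P0: store L5 := 54  bus=[BusRdX]  L5: P0=M P1=I P2=I  mem[L5]=50
20. P0: load  L4  bus=[-]  L4: P0=S P1=S P2=I  mem[L4]=27
21. P0: load  L1  bus=[BusRd,Flush]  L1: P0=S P1=S P2=I  mem[L1]=66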